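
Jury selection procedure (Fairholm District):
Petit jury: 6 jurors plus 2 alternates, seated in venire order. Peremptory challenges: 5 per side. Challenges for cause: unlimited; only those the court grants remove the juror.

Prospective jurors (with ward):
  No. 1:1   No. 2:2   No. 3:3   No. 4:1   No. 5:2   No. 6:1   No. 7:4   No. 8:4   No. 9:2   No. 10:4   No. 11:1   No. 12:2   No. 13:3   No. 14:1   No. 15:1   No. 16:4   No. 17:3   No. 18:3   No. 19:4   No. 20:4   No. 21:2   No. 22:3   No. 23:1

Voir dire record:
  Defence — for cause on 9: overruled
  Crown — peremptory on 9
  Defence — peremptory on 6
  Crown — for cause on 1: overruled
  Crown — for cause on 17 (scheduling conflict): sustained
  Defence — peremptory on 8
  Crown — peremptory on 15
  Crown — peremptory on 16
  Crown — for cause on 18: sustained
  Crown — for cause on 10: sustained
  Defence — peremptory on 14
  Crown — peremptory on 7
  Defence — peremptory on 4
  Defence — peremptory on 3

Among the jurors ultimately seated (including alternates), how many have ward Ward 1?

2

Removed: #3, #4, #6, #7, #8, #9, #10, #14, #15, #16, #17, #18.
Seated (8 incl. alternates): #1, #2, #5, #11, #12, #13, #19, #20.
Of those, in Ward 1: #1, #11 → 2.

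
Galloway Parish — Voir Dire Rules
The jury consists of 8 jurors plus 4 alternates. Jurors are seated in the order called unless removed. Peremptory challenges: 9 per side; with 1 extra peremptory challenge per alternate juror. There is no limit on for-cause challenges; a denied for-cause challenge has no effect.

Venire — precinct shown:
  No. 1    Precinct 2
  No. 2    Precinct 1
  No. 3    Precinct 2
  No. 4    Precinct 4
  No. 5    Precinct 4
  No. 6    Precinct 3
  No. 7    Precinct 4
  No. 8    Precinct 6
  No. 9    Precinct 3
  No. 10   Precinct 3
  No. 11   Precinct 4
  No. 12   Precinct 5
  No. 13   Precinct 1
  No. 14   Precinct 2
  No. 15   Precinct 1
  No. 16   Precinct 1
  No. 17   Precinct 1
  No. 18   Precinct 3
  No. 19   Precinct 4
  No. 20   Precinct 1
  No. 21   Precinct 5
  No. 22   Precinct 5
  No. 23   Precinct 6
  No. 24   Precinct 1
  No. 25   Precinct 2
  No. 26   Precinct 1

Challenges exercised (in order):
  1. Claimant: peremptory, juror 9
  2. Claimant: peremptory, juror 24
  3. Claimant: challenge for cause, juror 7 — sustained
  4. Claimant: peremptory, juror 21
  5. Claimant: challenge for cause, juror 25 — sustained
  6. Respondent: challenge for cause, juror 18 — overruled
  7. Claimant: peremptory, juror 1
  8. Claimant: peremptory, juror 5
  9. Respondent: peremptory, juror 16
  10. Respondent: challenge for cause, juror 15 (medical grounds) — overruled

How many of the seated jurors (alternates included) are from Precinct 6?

1

Removed: #1, #5, #7, #9, #16, #21, #24, #25.
Seated (12 incl. alternates): #2, #3, #4, #6, #8, #10, #11, #12, #13, #14, #15, #17.
Of those, in Precinct 6: #8 → 1.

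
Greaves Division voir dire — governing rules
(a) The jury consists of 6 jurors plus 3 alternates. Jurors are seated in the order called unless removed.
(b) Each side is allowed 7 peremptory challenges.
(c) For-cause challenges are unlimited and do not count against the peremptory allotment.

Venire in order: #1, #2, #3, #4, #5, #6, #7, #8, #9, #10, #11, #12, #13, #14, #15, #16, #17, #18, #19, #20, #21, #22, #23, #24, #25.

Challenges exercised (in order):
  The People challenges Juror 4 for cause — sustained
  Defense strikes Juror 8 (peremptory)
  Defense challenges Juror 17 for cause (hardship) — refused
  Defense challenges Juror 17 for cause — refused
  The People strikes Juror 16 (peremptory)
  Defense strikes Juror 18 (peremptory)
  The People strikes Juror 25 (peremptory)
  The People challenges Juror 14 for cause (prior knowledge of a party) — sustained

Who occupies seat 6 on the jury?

Removed: #4, #8, #14, #16, #18, #25. (#17 stays — for-cause denied.)
Seating in order: seats 1–6 → #1, #2, #3, #5, #6, #7; alternates → #9, #10, #11.
So seat 6 is #7.

7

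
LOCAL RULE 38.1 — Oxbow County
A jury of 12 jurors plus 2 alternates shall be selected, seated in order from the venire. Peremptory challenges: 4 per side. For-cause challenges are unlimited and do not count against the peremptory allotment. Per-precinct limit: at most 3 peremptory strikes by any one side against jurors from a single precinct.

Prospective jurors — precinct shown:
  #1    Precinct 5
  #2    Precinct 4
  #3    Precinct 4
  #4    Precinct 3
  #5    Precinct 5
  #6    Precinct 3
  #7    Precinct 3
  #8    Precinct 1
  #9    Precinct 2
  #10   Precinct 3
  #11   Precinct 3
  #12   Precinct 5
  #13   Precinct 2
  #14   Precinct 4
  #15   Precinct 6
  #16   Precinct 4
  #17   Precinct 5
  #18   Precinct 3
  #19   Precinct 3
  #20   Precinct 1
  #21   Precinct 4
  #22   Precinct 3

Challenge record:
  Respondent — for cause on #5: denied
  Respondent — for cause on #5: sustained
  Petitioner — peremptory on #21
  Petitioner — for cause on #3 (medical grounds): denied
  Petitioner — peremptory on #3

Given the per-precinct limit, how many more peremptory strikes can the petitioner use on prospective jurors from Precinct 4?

Petitioner peremptories so far: #21, #3 — 2 of 4 used, 2 left overall.
Against Precinct 4: #21, #3 — 2 used; per-precinct cap 3 leaves 1.
Binding limit: min(2, 1) = 1.

1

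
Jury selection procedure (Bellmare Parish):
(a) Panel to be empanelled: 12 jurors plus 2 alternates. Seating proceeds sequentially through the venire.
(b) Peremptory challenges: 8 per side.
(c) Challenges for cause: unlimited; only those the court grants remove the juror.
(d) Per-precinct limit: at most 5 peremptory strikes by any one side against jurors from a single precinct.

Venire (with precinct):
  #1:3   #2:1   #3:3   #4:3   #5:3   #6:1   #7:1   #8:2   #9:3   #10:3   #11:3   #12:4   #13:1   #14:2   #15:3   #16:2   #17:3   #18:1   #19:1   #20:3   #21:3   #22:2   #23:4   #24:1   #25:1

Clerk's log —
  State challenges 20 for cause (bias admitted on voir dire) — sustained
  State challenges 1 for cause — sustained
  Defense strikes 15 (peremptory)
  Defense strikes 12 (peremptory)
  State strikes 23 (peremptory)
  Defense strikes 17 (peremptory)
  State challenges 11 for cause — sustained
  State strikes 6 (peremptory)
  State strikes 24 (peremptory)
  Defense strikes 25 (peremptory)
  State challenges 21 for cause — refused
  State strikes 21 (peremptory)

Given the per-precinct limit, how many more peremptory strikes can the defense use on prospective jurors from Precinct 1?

4

Defense peremptories so far: #15, #12, #17, #25 — 4 of 8 used, 4 left overall.
Against Precinct 1: #25 — 1 used; per-precinct cap 5 leaves 4.
Binding limit: min(4, 4) = 4.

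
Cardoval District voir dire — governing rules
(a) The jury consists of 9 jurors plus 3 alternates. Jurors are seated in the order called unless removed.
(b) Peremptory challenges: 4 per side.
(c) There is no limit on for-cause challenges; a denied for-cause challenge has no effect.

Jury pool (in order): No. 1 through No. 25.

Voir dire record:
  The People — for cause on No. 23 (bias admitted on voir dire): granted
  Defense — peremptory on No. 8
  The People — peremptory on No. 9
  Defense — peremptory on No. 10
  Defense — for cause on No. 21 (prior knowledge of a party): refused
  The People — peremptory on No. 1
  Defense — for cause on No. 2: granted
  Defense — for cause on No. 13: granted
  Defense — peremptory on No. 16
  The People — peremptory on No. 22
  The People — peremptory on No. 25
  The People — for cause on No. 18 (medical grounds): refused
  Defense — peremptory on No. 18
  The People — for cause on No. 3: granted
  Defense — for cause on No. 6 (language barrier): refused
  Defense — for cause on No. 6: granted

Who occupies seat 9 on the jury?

19

Removed: #1, #2, #3, #6, #8, #9, #10, #13, #16, #18, #22, #23, #25. (#21 stays — for-cause denied.)
Seating in order: seats 1–9 → #4, #5, #7, #11, #12, #14, #15, #17, #19; alternates → #20, #21, #24.
So seat 9 is #19.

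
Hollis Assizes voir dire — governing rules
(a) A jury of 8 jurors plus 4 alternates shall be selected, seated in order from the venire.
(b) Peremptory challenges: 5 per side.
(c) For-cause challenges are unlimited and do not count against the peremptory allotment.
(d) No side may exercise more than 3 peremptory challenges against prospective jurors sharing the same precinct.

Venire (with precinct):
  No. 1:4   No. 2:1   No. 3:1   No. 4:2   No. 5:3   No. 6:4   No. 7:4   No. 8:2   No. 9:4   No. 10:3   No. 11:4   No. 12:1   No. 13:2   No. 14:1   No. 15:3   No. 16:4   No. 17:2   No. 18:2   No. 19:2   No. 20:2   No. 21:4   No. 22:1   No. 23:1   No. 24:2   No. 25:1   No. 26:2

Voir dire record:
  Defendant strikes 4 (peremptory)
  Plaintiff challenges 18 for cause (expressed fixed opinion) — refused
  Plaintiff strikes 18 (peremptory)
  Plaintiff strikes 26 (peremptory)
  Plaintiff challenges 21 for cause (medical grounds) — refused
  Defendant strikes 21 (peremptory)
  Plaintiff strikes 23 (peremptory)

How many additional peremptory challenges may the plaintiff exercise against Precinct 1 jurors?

Plaintiff peremptories so far: #18, #26, #23 — 3 of 5 used, 2 left overall.
Against Precinct 1: #23 — 1 used; per-precinct cap 3 leaves 2.
Binding limit: min(2, 2) = 2.

2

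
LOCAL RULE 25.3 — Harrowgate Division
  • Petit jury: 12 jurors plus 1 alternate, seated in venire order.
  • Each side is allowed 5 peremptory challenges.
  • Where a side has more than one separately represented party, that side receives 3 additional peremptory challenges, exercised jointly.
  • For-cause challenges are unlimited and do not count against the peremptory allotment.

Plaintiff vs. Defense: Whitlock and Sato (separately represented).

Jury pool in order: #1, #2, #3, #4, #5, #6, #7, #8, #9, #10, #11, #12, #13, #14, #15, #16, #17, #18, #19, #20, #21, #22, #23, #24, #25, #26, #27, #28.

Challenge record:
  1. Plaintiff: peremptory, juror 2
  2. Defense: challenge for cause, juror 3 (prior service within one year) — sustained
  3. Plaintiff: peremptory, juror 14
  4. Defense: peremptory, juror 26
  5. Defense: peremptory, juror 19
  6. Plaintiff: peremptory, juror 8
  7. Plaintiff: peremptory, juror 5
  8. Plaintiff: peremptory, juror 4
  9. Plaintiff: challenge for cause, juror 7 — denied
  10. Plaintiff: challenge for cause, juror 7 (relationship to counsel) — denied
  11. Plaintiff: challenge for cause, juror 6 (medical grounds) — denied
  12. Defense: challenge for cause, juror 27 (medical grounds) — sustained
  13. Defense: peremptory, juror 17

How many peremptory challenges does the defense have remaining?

5

Defense allotment: 5 base + 3 multi-party = 8.
Defense peremptories used: #26, #19, #17 — 3 (for-cause on #3, #27 don't count).
Remaining: 8 − 3 = 5.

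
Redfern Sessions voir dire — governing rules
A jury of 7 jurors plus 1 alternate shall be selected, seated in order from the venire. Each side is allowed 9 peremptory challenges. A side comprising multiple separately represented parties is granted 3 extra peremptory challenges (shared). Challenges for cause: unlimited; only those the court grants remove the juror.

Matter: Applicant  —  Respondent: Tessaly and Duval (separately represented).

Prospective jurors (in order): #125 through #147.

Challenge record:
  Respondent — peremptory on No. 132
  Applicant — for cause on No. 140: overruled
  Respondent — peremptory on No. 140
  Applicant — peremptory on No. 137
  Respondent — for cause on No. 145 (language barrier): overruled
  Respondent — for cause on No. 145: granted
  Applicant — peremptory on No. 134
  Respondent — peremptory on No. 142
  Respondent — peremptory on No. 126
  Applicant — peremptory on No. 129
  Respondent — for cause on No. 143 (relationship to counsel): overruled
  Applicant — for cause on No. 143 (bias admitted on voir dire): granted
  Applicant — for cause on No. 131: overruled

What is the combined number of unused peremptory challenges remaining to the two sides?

14

Applicant allotment: 9. Respondent allotment: 9 base + 3 multi-party = 12.
Applicant peremptories used: #137, #134, #129 — 3 (for-cause on #140, #143, #131 don't count).
Respondent peremptories used: #132, #140, #142, #126 — 4 (for-cause on #145, #145, #143 don't count).
Remaining: (9 − 3) + (12 − 4) = 14.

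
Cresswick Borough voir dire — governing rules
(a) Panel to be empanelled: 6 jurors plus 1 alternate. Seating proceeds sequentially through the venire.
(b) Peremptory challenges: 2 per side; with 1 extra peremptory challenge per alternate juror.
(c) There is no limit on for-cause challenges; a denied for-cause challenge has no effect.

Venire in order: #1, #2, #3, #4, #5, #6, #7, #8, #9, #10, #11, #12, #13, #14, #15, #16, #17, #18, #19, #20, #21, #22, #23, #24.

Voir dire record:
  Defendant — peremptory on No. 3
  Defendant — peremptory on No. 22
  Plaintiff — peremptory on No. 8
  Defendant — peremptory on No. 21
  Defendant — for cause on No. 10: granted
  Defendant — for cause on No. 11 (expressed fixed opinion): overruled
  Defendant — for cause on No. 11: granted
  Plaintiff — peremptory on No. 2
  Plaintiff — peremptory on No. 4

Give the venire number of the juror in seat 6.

Removed: #2, #3, #4, #8, #10, #11, #21, #22.
Seating in order: seats 1–6 → #1, #5, #6, #7, #9, #12; alternates → #13.
So seat 6 is #12.

12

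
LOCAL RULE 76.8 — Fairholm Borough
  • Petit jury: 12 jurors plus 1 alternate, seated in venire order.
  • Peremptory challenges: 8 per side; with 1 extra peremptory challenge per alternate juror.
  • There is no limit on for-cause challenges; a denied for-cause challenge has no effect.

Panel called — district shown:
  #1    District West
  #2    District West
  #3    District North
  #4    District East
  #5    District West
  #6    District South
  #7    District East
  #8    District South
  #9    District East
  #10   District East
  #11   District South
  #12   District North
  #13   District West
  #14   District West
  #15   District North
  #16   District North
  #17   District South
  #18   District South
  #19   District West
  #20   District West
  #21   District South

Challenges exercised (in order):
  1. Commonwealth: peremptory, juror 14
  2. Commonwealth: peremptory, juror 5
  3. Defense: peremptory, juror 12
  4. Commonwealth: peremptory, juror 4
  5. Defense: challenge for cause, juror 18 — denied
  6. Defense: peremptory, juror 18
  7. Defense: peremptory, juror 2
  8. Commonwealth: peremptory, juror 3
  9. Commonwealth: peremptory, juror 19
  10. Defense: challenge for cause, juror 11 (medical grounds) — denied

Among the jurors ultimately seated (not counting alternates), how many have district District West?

3

Removed: #2, #3, #4, #5, #12, #14, #18, #19.
Seated jurors 1–12: #1, #6, #7, #8, #9, #10, #11, #13, #15, #16, #17, #20 (alternates #21 not counted).
Of those, in District West: #1, #13, #20 → 3.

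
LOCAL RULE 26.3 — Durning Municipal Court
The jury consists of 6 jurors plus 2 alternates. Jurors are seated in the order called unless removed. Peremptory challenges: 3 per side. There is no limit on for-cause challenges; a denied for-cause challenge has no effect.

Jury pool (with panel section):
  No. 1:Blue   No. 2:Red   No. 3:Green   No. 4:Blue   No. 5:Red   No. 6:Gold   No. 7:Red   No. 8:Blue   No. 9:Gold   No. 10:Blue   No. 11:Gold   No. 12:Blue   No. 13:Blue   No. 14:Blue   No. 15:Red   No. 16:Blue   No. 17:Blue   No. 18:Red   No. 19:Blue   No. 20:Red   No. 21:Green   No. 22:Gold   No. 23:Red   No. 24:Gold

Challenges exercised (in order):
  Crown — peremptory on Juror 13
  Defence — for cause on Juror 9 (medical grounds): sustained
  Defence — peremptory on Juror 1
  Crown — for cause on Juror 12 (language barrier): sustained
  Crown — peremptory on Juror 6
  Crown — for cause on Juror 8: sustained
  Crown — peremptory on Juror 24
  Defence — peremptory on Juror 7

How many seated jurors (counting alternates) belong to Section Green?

Removed: #1, #6, #7, #8, #9, #12, #13, #24.
Seated (8 incl. alternates): #2, #3, #4, #5, #10, #11, #14, #15.
Of those, in Section Green: #3 → 1.

1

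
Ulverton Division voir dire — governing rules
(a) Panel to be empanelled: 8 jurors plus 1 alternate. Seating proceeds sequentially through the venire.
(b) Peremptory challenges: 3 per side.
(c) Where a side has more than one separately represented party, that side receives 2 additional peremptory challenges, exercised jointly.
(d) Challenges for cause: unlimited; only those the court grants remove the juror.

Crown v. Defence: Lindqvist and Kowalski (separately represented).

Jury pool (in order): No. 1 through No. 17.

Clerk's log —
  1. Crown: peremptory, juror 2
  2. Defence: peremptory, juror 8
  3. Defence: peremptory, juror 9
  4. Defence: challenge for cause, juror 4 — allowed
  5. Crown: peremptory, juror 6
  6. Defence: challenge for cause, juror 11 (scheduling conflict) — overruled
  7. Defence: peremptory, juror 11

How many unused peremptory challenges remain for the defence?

2

Defence allotment: 3 base + 2 multi-party = 5.
Defence peremptories used: #8, #9, #11 — 3 (for-cause on #4, #11 don't count).
Remaining: 5 − 3 = 2.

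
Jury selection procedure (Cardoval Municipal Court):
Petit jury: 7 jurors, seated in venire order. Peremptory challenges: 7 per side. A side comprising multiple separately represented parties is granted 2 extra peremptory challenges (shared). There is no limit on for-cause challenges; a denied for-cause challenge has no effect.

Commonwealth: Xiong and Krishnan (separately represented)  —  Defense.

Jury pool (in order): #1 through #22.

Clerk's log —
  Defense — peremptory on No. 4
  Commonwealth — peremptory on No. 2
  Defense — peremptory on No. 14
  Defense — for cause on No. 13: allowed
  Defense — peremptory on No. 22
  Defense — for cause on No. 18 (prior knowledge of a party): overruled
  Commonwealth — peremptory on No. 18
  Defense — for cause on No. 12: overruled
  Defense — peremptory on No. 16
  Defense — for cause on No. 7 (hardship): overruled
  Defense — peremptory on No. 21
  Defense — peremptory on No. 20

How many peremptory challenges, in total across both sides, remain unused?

Commonwealth allotment: 7 base + 2 multi-party = 9. Defense allotment: 7.
Commonwealth peremptories used: #2, #18 — 2.
Defense peremptories used: #4, #14, #22, #16, #21, #20 — 6 (for-cause on #13, #18, #12, #7 don't count).
Remaining: (9 − 2) + (7 − 6) = 8.

8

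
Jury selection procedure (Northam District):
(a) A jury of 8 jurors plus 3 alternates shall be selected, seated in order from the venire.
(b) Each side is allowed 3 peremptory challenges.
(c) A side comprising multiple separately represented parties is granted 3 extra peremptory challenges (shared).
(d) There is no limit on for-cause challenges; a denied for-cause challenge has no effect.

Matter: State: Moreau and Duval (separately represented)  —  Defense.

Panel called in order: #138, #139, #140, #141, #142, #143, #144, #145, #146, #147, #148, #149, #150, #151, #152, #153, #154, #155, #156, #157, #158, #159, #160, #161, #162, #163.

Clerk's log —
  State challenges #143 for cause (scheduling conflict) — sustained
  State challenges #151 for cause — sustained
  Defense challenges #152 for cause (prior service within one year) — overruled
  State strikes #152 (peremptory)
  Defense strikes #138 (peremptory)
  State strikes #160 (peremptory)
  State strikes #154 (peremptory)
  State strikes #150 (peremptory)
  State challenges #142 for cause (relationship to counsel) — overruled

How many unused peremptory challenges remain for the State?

State allotment: 3 base + 3 multi-party = 6.
State peremptories used: #152, #160, #154, #150 — 4 (for-cause on #143, #151, #142 don't count).
Remaining: 6 − 4 = 2.

2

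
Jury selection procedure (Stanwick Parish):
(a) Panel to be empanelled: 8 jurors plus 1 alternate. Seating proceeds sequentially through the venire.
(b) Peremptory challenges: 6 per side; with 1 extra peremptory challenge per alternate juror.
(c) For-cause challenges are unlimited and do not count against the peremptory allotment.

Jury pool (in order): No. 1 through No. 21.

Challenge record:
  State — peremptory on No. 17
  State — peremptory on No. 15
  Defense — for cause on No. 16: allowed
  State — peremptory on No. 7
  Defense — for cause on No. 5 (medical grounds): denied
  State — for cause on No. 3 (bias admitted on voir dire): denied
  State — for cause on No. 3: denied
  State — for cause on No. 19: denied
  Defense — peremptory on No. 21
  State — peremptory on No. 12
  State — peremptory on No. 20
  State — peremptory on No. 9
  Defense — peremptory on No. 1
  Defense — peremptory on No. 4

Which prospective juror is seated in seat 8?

Removed: #1, #4, #7, #9, #12, #15, #16, #17, #20, #21. (#3, #5, #19 stay — for-cause denied.)
Seating in order: seats 1–8 → #2, #3, #5, #6, #8, #10, #11, #13; alternates → #14.
So seat 8 is #13.

13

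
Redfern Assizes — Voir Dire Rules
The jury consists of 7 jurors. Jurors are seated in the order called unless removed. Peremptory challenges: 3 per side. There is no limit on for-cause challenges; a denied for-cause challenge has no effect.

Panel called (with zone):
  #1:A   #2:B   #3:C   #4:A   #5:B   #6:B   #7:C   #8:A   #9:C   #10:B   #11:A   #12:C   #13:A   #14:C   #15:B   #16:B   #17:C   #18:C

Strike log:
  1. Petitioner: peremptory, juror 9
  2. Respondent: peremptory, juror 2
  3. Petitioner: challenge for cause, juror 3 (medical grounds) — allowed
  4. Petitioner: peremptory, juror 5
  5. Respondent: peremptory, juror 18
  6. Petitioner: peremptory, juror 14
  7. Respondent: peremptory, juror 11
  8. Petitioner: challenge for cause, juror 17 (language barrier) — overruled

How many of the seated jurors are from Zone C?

Removed: #2, #3, #5, #9, #11, #14, #18.
Seated jurors 1–7: #1, #4, #6, #7, #8, #10, #12.
Of those, in Zone C: #7, #12 → 2.

2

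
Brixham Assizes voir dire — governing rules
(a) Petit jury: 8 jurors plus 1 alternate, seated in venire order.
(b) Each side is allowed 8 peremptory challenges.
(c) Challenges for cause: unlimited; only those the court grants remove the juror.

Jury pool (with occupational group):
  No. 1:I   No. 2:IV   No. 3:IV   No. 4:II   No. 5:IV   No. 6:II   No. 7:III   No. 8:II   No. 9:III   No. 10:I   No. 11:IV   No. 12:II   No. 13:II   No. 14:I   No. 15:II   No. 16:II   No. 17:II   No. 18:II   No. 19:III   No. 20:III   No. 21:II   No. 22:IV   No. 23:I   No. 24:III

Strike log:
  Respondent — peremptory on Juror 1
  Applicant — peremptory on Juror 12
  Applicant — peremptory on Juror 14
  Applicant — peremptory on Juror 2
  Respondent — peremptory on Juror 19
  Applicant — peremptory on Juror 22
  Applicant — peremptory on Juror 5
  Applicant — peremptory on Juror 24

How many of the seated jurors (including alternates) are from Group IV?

Removed: #1, #2, #5, #12, #14, #19, #22, #24.
Seated (9 incl. alternates): #3, #4, #6, #7, #8, #9, #10, #11, #13.
Of those, in Group IV: #3, #11 → 2.

2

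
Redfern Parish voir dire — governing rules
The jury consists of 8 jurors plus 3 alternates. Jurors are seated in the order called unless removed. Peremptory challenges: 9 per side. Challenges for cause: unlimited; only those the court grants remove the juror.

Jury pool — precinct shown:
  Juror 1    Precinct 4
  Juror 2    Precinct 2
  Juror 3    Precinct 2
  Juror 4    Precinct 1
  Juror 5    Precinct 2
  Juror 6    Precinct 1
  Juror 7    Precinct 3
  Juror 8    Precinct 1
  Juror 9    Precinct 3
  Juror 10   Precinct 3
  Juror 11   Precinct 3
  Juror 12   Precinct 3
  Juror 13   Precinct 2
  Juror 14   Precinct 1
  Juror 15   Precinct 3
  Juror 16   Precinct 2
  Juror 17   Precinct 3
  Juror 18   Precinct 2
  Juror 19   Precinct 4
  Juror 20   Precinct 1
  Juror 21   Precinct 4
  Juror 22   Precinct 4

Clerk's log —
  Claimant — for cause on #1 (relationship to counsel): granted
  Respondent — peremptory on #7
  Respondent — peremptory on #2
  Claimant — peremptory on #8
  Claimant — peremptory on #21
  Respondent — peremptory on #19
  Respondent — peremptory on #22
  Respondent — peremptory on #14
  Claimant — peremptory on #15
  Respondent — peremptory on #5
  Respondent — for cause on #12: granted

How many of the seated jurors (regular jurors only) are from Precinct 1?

Removed: #1, #2, #5, #7, #8, #12, #14, #15, #19, #21, #22.
Seated jurors 1–8: #3, #4, #6, #9, #10, #11, #13, #16 (alternates #17, #18, #20 not counted).
Of those, in Precinct 1: #4, #6 → 2.

2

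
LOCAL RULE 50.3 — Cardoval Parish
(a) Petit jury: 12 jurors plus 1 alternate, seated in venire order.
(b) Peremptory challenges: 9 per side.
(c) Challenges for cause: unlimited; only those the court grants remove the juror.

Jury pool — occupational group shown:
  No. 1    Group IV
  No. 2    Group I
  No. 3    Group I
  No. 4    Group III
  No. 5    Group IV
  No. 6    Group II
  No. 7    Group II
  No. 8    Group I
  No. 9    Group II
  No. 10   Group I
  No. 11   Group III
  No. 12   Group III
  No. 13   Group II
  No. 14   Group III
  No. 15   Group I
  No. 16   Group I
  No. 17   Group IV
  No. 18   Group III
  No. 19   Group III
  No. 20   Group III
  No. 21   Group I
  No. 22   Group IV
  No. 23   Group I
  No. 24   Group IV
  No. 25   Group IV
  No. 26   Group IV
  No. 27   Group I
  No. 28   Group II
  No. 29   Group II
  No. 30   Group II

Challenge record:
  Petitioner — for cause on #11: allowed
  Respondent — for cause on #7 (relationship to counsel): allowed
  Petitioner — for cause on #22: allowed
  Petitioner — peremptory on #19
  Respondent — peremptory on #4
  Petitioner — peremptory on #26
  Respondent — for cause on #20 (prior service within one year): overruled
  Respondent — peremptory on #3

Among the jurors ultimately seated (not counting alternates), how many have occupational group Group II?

Removed: #3, #4, #7, #11, #19, #22, #26.
Seated jurors 1–12: #1, #2, #5, #6, #8, #9, #10, #12, #13, #14, #15, #16 (alternates #17 not counted).
Of those, in Group II: #6, #9, #13 → 3.

3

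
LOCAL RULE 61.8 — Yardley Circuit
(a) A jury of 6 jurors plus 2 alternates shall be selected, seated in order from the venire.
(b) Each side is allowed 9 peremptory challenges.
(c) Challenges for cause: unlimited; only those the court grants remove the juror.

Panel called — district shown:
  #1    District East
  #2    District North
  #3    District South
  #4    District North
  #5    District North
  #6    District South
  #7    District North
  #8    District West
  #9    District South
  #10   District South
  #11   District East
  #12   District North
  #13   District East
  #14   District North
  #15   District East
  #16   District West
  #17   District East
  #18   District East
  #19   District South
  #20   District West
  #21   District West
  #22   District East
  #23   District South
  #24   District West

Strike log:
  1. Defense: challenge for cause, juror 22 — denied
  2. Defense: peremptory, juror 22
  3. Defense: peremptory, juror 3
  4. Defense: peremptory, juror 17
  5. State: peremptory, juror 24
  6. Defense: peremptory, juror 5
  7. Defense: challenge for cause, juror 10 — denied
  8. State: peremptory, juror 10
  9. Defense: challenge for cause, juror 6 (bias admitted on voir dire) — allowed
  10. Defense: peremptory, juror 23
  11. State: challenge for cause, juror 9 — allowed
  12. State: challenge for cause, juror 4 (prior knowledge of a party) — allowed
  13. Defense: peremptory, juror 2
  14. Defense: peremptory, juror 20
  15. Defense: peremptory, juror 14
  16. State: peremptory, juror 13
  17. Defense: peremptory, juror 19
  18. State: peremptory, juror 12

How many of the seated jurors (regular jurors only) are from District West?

2

Removed: #2, #3, #4, #5, #6, #9, #10, #12, #13, #14, #17, #19, #20, #22, #23, #24.
Seated jurors 1–6: #1, #7, #8, #11, #15, #16 (alternates #18, #21 not counted).
Of those, in District West: #8, #16 → 2.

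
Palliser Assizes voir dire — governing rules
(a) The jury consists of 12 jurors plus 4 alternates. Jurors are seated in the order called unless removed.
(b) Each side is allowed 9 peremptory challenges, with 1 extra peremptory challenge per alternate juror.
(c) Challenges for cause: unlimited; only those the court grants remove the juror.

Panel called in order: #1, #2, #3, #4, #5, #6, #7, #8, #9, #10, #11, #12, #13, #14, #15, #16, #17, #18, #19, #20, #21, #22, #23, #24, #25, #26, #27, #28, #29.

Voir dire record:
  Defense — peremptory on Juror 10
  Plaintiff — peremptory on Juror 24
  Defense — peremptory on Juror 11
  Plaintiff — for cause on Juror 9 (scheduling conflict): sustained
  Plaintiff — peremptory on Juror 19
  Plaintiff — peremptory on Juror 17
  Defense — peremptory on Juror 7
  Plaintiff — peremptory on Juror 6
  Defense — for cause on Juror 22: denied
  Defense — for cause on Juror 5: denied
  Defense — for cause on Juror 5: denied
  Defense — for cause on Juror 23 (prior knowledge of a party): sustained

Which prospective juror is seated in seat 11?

16

Removed: #6, #7, #9, #10, #11, #17, #19, #23, #24. (#5, #22 stay — for-cause denied.)
Seating in order: seats 1–12 → #1, #2, #3, #4, #5, #8, #12, #13, #14, #15, #16, #18; alternates → #20, #21, #22, #25.
So seat 11 is #16.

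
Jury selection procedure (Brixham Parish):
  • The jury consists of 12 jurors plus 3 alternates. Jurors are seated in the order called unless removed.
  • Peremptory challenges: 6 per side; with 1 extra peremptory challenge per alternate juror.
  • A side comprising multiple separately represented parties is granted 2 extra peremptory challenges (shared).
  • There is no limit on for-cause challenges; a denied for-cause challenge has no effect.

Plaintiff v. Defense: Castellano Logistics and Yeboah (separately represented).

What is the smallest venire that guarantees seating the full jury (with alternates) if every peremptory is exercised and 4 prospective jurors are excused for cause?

Seats to fill: 12 + 3 alternates = 15.
Peremptories — Plaintiff: 6 + 1×3 = 9; Defense: 6 + 1×3 + 2 = 11; total 20.
For-cause removals: 4.
Minimum venire: 15 + 20 + 4 = 39.

39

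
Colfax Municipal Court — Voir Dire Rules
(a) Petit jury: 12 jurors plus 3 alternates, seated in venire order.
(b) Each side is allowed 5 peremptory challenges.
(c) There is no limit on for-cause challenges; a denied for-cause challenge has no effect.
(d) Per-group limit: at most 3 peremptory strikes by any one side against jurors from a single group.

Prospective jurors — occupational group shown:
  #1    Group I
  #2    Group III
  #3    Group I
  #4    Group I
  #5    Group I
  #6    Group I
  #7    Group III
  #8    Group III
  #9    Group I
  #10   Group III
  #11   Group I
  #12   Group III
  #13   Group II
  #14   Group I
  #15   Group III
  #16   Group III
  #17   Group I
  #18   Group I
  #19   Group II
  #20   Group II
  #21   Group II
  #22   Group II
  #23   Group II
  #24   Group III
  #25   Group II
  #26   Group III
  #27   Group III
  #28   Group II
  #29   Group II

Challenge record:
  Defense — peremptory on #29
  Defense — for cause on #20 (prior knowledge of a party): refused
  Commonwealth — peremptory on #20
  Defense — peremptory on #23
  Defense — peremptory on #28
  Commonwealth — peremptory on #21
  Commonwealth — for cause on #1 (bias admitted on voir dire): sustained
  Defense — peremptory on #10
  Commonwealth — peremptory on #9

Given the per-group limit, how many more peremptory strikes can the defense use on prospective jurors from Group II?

0

Defense peremptories so far: #29, #23, #28, #10 — 4 of 5 used, 1 left overall.
Against Group II: #29, #23, #28 — 3 used; per-group cap 3 leaves 0.
Binding limit: min(1, 0) = 0.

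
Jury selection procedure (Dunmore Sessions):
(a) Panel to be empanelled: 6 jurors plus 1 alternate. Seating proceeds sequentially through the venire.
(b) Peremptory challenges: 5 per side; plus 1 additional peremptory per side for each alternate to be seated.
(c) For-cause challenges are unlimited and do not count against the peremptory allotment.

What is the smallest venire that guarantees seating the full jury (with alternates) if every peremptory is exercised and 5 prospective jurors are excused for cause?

24

Seats to fill: 6 + 1 alternates = 7.
Peremptories: 5 + 1×1 = 6 per side × 2 sides = 12.
For-cause removals: 5.
Minimum venire: 7 + 12 + 5 = 24.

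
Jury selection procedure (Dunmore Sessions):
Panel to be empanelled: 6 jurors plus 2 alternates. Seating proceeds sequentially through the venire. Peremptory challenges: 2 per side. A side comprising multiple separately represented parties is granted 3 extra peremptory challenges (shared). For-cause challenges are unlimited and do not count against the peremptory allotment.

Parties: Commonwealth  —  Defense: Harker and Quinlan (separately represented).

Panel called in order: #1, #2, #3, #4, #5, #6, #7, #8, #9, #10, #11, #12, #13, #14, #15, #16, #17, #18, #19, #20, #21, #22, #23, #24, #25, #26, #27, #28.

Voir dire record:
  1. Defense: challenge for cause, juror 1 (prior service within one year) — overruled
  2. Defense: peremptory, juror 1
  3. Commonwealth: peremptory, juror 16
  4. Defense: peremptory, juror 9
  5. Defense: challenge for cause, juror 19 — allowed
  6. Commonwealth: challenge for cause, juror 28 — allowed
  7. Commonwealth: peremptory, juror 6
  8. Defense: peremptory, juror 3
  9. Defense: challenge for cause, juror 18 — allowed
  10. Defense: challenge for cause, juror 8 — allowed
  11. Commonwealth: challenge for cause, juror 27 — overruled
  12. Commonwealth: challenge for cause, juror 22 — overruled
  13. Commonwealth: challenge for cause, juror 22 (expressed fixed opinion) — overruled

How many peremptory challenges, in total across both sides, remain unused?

Commonwealth allotment: 2. Defense allotment: 2 base + 3 multi-party = 5.
Commonwealth peremptories used: #16, #6 — 2 (for-cause on #28, #27, #22, #22 don't count).
Defense peremptories used: #1, #9, #3 — 3 (for-cause on #1, #19, #18, #8 don't count).
Remaining: (2 − 2) + (5 − 3) = 2.

2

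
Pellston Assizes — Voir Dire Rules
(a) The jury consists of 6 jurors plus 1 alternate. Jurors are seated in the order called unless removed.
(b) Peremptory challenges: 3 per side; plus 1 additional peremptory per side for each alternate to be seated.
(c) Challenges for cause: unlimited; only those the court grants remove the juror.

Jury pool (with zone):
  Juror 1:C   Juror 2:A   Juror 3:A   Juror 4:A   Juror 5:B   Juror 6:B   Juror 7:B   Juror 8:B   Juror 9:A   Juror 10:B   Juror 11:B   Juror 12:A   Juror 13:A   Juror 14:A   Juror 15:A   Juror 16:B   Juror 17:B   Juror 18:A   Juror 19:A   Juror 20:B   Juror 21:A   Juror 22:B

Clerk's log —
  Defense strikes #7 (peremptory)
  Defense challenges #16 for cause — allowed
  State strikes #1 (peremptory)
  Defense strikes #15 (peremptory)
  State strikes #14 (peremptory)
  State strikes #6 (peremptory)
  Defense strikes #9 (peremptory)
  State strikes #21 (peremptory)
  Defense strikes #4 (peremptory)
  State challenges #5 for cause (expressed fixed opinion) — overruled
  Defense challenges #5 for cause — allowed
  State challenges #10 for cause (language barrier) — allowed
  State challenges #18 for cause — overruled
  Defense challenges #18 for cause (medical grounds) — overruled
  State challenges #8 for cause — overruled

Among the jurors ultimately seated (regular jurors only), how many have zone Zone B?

Removed: #1, #4, #5, #6, #7, #9, #10, #14, #15, #16, #21.
Seated jurors 1–6: #2, #3, #8, #11, #12, #13 (alternates #17 not counted).
Of those, in Zone B: #8, #11 → 2.

2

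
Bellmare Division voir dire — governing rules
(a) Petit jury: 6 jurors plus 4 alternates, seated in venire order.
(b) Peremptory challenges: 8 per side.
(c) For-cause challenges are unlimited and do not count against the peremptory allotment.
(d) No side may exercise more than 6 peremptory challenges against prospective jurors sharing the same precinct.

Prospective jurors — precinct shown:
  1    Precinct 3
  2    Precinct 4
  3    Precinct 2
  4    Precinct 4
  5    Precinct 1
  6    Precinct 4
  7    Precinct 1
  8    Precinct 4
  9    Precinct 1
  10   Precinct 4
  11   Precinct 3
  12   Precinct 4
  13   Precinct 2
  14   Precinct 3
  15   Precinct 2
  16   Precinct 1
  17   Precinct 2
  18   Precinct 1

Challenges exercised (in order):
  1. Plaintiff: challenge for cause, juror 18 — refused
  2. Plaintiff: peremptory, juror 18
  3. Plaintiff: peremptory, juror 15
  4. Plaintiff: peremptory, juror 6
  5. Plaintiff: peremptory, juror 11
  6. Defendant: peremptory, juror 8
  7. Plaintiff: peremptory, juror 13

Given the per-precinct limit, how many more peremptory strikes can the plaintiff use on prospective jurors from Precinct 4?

3

Plaintiff peremptories so far: #18, #15, #6, #11, #13 — 5 of 8 used, 3 left overall.
Against Precinct 4: #6 — 1 used; per-precinct cap 6 leaves 5.
Binding limit: min(3, 5) = 3.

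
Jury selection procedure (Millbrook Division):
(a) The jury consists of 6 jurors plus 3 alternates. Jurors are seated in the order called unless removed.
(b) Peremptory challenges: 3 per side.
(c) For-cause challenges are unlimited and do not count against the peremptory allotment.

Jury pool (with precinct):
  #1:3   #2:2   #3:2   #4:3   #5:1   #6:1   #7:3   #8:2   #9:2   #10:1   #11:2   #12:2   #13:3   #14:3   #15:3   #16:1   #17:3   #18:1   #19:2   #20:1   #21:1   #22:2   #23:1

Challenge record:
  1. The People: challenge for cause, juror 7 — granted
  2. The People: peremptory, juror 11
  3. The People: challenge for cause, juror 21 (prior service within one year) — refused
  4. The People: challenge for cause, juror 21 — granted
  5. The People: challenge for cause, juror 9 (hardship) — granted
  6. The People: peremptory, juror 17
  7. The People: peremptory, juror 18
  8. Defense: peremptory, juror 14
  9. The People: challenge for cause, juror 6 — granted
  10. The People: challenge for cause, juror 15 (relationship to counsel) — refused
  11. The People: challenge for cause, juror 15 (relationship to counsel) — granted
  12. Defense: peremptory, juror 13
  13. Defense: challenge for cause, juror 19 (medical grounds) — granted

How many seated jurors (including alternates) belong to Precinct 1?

3

Removed: #6, #7, #9, #11, #13, #14, #15, #17, #18, #19, #21.
Seated (9 incl. alternates): #1, #2, #3, #4, #5, #8, #10, #12, #16.
Of those, in Precinct 1: #5, #10, #16 → 3.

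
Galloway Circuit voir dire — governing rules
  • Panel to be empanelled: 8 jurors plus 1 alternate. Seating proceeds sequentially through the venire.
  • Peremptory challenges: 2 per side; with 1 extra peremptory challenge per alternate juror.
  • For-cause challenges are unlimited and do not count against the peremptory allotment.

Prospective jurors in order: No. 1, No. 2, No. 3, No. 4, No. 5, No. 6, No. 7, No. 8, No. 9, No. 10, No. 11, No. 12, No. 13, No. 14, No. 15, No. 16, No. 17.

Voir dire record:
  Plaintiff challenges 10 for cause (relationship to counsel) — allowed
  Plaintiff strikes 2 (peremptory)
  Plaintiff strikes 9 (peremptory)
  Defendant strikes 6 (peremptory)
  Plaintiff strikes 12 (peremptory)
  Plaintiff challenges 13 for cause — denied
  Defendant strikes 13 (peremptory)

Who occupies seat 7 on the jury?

11

Removed: #2, #6, #9, #10, #12, #13.
Seating in order: seats 1–8 → #1, #3, #4, #5, #7, #8, #11, #14; alternates → #15.
So seat 7 is #11.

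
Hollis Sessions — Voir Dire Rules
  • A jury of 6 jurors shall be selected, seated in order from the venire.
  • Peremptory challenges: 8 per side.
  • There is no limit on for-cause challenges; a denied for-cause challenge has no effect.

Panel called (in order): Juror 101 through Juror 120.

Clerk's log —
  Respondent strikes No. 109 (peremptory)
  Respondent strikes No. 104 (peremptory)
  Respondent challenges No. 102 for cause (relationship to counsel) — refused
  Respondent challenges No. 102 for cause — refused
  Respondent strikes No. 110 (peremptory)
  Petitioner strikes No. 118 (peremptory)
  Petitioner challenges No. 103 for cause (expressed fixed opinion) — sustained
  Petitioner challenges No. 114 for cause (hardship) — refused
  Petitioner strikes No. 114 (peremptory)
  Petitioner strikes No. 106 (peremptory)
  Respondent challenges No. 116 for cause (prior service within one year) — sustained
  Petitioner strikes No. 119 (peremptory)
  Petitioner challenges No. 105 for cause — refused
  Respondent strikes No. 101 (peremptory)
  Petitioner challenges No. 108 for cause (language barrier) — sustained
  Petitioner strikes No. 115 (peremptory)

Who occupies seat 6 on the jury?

Removed: #101, #103, #104, #106, #108, #109, #110, #114, #115, #116, #118, #119. (#102, #105 stay — for-cause denied.)
Seating in order: seats 1–6 → #102, #105, #107, #111, #112, #113.
So seat 6 is #113.

113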